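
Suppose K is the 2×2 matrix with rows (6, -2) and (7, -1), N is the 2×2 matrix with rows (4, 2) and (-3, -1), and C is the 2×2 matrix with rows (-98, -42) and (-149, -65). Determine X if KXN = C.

X = [[-4, 3], [-5, 2]]

Left-multiply by K⁻¹ and right-multiply by N⁻¹: X = K⁻¹CN⁻¹.
K has determinant 8; K⁻¹ = [[-1/8, 1/4], [-7/8, 3/4]].
N has determinant 2; N⁻¹ = [[-1/2, -1], [3/2, 2]].
K⁻¹C = [[-25, -11], [-26, -12]].
X = (K⁻¹C)N⁻¹ = [[-4, 3], [-5, 2]].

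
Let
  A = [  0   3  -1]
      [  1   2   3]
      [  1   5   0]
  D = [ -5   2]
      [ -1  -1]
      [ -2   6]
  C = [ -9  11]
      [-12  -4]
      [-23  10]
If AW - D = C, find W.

W = [[0, 1], [-5, 3], [-1, -4]]

AW = C + D = [[-14, 13], [-13, -5], [-25, 16]].
Since A multiplies W on the left, W = A⁻¹(C + D).
det A = 6; the adjugate gives A⁻¹ = [[-5/2, -5/6, 11/6], [1/2, 1/6, -1/6], [1/2, 1/2, -1/2]].
W = A⁻¹(C + D) = [[0, 1], [-5, 3], [-1, -4]].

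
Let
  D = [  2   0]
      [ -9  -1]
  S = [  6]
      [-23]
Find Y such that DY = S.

Left-multiplying both sides by D⁻¹ gives Y = D⁻¹S.
det D = -2; the adjugate gives D⁻¹ = [[1/2, 0], [-9/2, -1]].
Y = D⁻¹S = [[1/2, 0], [-9/2, -1]] · [[6], [-23]] = [[3], [-4]].

Y = [[3], [-4]]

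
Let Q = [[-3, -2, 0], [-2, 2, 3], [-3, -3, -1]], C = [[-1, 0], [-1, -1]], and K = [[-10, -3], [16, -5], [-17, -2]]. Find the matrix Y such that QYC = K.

Y = Q⁻¹KC⁻¹ (apply Q⁻¹ on the left and C⁻¹ on the right).
det Q = 1; the adjugate gives Q⁻¹ = [[7, -2, -6], [-11, 3, 9], [12, -3, -10]].
det C = 1, so C⁻¹ = [[-1, 0], [1, -1]].
Q⁻¹K = [[0, 1], [5, 0], [2, -1]].
Y = (Q⁻¹K)C⁻¹ = [[1, -1], [-5, 0], [-3, 1]].

Y = [[1, -1], [-5, 0], [-3, 1]]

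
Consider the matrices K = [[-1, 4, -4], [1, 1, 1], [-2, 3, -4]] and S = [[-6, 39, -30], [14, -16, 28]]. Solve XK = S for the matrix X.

Since K sits to the right of X, X = SK⁻¹.
det K = -5, so K⁻¹ = [[7/5, -4/5, -8/5], [-2/5, 4/5, 3/5], [-1, 1, 1]].
X = SK⁻¹ = [[-6, 39, -30], [14, -16, 28]] · [[7/5, -4/5, -8/5], [-2/5, 4/5, 3/5], [-1, 1, 1]] = [[6, 6, 3], [-2, 4, -4]].

X = [[6, 6, 3], [-2, 4, -4]]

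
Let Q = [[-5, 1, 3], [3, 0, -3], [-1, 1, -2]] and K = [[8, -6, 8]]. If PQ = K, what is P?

Q is on the right of P, so right-multiply by Q⁻¹: P = KQ⁻¹.
det Q = 3; the adjugate gives Q⁻¹ = [[1, 5/3, -1], [3, 13/3, -2], [1, 4/3, -1]].
P = KQ⁻¹ = [[8, -6, 8]] · [[1, 5/3, -1], [3, 13/3, -2], [1, 4/3, -1]] = [[-2, -2, -4]].

P = [[-2, -2, -4]]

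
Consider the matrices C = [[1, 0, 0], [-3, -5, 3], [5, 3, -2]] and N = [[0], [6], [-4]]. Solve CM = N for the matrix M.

M = [[0], [0], [2]]

C is on the left of M, so left-multiply by C⁻¹: M = C⁻¹N.
det C = 1, so C⁻¹ = [[1, 0, 0], [9, -2, -3], [16, -3, -5]].
M = C⁻¹N = [[1, 0, 0], [9, -2, -3], [16, -3, -5]] · [[0], [6], [-4]] = [[0], [0], [2]].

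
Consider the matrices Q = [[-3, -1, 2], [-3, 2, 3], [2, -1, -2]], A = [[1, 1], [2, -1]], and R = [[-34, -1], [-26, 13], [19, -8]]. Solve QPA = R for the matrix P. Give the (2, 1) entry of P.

3

Left-multiply by Q⁻¹ and right-multiply by A⁻¹: P = Q⁻¹RA⁻¹.
det Q = 1, so Q⁻¹ = [[-1, -4, -7], [0, 2, 3], [-1, -5, -9]].
A has determinant -3; A⁻¹ = [[1/3, 1/3], [2/3, -1/3]].
Q⁻¹R = [[5, 5], [5, 2], [-7, 8]].
P = (Q⁻¹R)A⁻¹ = [[5, 0], [3, 1], [3, -5]].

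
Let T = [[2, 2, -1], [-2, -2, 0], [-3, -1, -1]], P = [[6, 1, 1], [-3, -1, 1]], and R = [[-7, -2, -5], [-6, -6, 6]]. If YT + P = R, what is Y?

Y = [[1, 0, 5], [-4, -1, -1]]

YT = R − P = [[-13, -3, -6], [-3, -5, 5]].
Since T sits to the right of Y, Y = (R − P)T⁻¹.
T has determinant 4; T⁻¹ = [[1/2, 3/4, -1/2], [-1/2, -5/4, 1/2], [-1, -1, 0]].
Y = (R − P)T⁻¹ = [[1, 0, 5], [-4, -1, -1]].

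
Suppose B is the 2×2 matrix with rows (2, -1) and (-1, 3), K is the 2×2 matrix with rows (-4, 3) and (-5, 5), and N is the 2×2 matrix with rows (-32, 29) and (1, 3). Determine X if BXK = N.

X = B⁻¹NK⁻¹ (apply B⁻¹ on the left and K⁻¹ on the right).
B has determinant 5; B⁻¹ = [[3/5, 1/5], [1/5, 2/5]].
det K = -5; the adjugate gives K⁻¹ = [[-1, 3/5], [-1, 4/5]].
B⁻¹N = [[-19, 18], [-6, 7]].
X = (B⁻¹N)K⁻¹ = [[1, 3], [-1, 2]].

X = [[1, 3], [-1, 2]]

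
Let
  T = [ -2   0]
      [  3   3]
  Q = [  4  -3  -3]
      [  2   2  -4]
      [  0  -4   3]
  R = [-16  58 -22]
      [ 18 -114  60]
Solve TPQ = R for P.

P = T⁻¹RQ⁻¹ (apply T⁻¹ on the left and Q⁻¹ on the right).
T has determinant -6; T⁻¹ = [[-1/2, 0], [1/2, 1/3]].
det Q = 2, so Q⁻¹ = [[-5, 21/2, 9], [-3, 6, 5], [-4, 8, 7]].
T⁻¹R = [[8, -29, 11], [-2, -9, 9]].
P = (T⁻¹R)Q⁻¹ = [[3, -2, 4], [1, -3, 0]].

P = [[3, -2, 4], [1, -3, 0]]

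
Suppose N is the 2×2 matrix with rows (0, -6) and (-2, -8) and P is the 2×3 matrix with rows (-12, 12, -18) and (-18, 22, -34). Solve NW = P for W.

Left-multiplying both sides by N⁻¹ gives W = N⁻¹P.
N has determinant -12; N⁻¹ = [[2/3, -1/2], [-1/6, 0]].
W = N⁻¹P = [[2/3, -1/2], [-1/6, 0]] · [[-12, 12, -18], [-18, 22, -34]] = [[1, -3, 5], [2, -2, 3]].

W = [[1, -3, 5], [2, -2, 3]]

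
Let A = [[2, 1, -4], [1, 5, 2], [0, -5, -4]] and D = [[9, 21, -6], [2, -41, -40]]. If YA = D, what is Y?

Y = [[6, -3, -6], [4, -6, 3]]

Since A sits to the right of Y, Y = DA⁻¹.
det A = 4, so A⁻¹ = [[-5/2, 6, 11/2], [1, -2, -2], [-5/4, 5/2, 9/4]].
Y = DA⁻¹ = [[9, 21, -6], [2, -41, -40]] · [[-5/2, 6, 11/2], [1, -2, -2], [-5/4, 5/2, 9/4]] = [[6, -3, -6], [4, -6, 3]].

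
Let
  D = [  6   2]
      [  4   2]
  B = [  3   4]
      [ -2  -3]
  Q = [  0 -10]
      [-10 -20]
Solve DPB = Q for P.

P = [[5, 5], [-5, 0]]

Left-multiply by D⁻¹ and right-multiply by B⁻¹: P = D⁻¹QB⁻¹.
det D = 4; the adjugate gives D⁻¹ = [[1/2, -1/2], [-1, 3/2]].
det B = -1, so B⁻¹ = [[3, 4], [-2, -3]].
D⁻¹Q = [[5, 5], [-15, -20]].
P = (D⁻¹Q)B⁻¹ = [[5, 5], [-5, 0]].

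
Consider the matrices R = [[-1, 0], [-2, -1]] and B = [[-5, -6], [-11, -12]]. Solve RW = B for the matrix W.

Left-multiplying both sides by R⁻¹ gives W = R⁻¹B.
det R = 1; the adjugate gives R⁻¹ = [[-1, 0], [2, -1]].
W = R⁻¹B = [[-1, 0], [2, -1]] · [[-5, -6], [-11, -12]] = [[5, 6], [1, 0]].

W = [[5, 6], [1, 0]]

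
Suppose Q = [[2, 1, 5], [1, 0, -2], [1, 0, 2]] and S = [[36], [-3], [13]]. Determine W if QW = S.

Since Q multiplies W on the left, W = Q⁻¹S.
det Q = -4, so Q⁻¹ = [[0, 1/2, 1/2], [1, 1/4, -9/4], [0, -1/4, 1/4]].
W = Q⁻¹S = [[0, 1/2, 1/2], [1, 1/4, -9/4], [0, -1/4, 1/4]] · [[36], [-3], [13]] = [[5], [6], [4]].

W = [[5], [6], [4]]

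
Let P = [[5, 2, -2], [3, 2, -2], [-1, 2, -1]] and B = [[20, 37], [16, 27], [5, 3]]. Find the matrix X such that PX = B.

X = [[2, 5], [2, 2], [-3, -4]]

Since P multiplies X on the left, X = P⁻¹B.
det P = 4; the adjugate gives P⁻¹ = [[1/2, -1/2, 0], [5/4, -7/4, 1], [2, -3, 1]].
X = P⁻¹B = [[1/2, -1/2, 0], [5/4, -7/4, 1], [2, -3, 1]] · [[20, 37], [16, 27], [5, 3]] = [[2, 5], [2, 2], [-3, -4]].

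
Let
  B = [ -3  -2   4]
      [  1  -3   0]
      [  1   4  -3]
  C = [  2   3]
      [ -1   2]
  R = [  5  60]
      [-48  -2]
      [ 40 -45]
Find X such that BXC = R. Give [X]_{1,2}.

5

Isolating X: multiply by B⁻¹ from the left and C⁻¹ from the right, so X = B⁻¹RC⁻¹.
det B = -5, so B⁻¹ = [[-9/5, -2, -12/5], [-3/5, -1, -4/5], [-7/5, -2, -11/5]].
det C = 7; the adjugate gives C⁻¹ = [[2/7, -3/7], [1/7, 2/7]].
B⁻¹R = [[-9, 4], [13, 2], [1, 19]].
X = (B⁻¹R)C⁻¹ = [[-2, 5], [4, -5], [3, 5]].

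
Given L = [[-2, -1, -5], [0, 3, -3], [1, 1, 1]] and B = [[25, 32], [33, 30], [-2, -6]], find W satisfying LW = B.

Left-multiplying both sides by L⁻¹ gives W = L⁻¹B.
det L = 6; the adjugate gives L⁻¹ = [[1, -2/3, 3], [-1/2, 1/2, -1], [-1/2, 1/6, -1]].
W = L⁻¹B = [[1, -2/3, 3], [-1/2, 1/2, -1], [-1/2, 1/6, -1]] · [[25, 32], [33, 30], [-2, -6]] = [[-3, -6], [6, 5], [-5, -5]].

W = [[-3, -6], [6, 5], [-5, -5]]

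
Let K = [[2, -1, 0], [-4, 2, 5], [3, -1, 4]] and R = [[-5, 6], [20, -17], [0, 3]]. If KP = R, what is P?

P = [[-3, 1], [-1, -4], [2, -1]]

K is on the left of P, so left-multiply by K⁻¹: P = K⁻¹R.
K has determinant -5; K⁻¹ = [[-13/5, -4/5, 1], [-31/5, -8/5, 2], [2/5, 1/5, 0]].
P = K⁻¹R = [[-13/5, -4/5, 1], [-31/5, -8/5, 2], [2/5, 1/5, 0]] · [[-5, 6], [20, -17], [0, 3]] = [[-3, 1], [-1, -4], [2, -1]].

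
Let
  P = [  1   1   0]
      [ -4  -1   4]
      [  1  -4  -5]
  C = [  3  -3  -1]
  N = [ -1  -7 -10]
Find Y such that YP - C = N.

Y = [[3, 1, 3]]

YP = N + C = [[2, -10, -11]].
P is on the right of Y, so right-multiply by P⁻¹: Y = (N + C)P⁻¹.
det P = 5, so P⁻¹ = [[21/5, 1, 4/5], [-16/5, -1, -4/5], [17/5, 1, 3/5]].
Y = (N + C)P⁻¹ = [[3, 1, 3]].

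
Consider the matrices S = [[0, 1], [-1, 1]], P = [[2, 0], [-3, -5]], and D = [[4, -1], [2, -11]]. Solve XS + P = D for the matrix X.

XS = D − P = [[2, -1], [5, -6]].
Right-multiplying both sides by S⁻¹ gives X = (D − P)S⁻¹.
det S = 1, so S⁻¹ = [[1, -1], [1, 0]].
X = (D − P)S⁻¹ = [[1, -2], [-1, -5]].

X = [[1, -2], [-1, -5]]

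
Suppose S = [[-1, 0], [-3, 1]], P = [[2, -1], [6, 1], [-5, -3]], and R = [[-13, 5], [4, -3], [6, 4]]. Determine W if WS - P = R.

W = [[-1, 4], [-4, -2], [-4, 1]]

WS = R + P = [[-11, 4], [10, -2], [1, 1]].
S is on the right of W, so right-multiply by S⁻¹: W = (R + P)S⁻¹.
S has determinant -1; S⁻¹ = [[-1, 0], [-3, 1]].
W = (R + P)S⁻¹ = [[-1, 4], [-4, -2], [-4, 1]].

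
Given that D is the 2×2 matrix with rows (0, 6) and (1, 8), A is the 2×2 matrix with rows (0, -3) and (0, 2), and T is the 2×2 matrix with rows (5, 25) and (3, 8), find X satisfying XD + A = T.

X = [[-2, 5], [-3, 3]]

XD = T − A = [[5, 28], [3, 6]].
Right-multiplying both sides by D⁻¹ gives X = (T − A)D⁻¹.
det D = -6; the adjugate gives D⁻¹ = [[-4/3, 1], [1/6, 0]].
X = (T − A)D⁻¹ = [[-2, 5], [-3, 3]].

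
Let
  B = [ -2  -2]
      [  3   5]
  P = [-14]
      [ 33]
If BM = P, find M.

M = [[1], [6]]

B is on the left of M, so left-multiply by B⁻¹: M = B⁻¹P.
B has determinant -4; B⁻¹ = [[-5/4, -1/2], [3/4, 1/2]].
M = B⁻¹P = [[-5/4, -1/2], [3/4, 1/2]] · [[-14], [33]] = [[1], [6]].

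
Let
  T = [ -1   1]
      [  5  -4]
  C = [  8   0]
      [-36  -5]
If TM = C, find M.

M = [[-4, -5], [4, -5]]

Left-multiplying both sides by T⁻¹ gives M = T⁻¹C.
det T = -1; the adjugate gives T⁻¹ = [[4, 1], [5, 1]].
M = T⁻¹C = [[4, 1], [5, 1]] · [[8, 0], [-36, -5]] = [[-4, -5], [4, -5]].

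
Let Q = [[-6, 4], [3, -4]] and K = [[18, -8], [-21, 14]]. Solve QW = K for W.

Since Q multiplies W on the left, W = Q⁻¹K.
det Q = 12; the adjugate gives Q⁻¹ = [[-1/3, -1/3], [-1/4, -1/2]].
W = Q⁻¹K = [[-1/3, -1/3], [-1/4, -1/2]] · [[18, -8], [-21, 14]] = [[1, -2], [6, -5]].

W = [[1, -2], [6, -5]]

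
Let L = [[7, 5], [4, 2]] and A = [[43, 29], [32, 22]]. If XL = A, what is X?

Since L sits to the right of X, X = AL⁻¹.
det L = -6; the adjugate gives L⁻¹ = [[-1/3, 5/6], [2/3, -7/6]].
X = AL⁻¹ = [[43, 29], [32, 22]] · [[-1/3, 5/6], [2/3, -7/6]] = [[5, 2], [4, 1]].

X = [[5, 2], [4, 1]]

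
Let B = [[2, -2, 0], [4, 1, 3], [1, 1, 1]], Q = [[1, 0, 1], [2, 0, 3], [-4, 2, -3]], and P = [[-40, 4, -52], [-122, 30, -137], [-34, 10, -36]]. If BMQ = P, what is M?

Left-multiply by B⁻¹ and right-multiply by Q⁻¹: M = B⁻¹PQ⁻¹.
det B = -2; the adjugate gives B⁻¹ = [[1, -1, 3], [1/2, -1, 3], [-3/2, 2, -5]].
det Q = -2; the adjugate gives Q⁻¹ = [[3, -1, 0], [3, -1/2, 1/2], [-2, 1, 0]].
B⁻¹P = [[-20, 4, -23], [0, 2, 3], [-14, 4, -16]].
M = (B⁻¹P)Q⁻¹ = [[-2, -5, 2], [0, 2, 1], [2, -4, 2]].

M = [[-2, -5, 2], [0, 2, 1], [2, -4, 2]]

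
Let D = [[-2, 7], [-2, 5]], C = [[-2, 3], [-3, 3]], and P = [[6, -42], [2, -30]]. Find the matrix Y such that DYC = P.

Y = [[4, -4], [-4, 2]]

Y = D⁻¹PC⁻¹ (apply D⁻¹ on the left and C⁻¹ on the right).
det D = 4, so D⁻¹ = [[5/4, -7/4], [1/2, -1/2]].
det C = 3; the adjugate gives C⁻¹ = [[1, -1], [1, -2/3]].
D⁻¹P = [[4, 0], [2, -6]].
Y = (D⁻¹P)C⁻¹ = [[4, -4], [-4, 2]].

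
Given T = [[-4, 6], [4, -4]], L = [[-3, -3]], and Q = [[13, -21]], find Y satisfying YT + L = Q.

Y = [[-1, 3]]

YT = Q − L = [[16, -18]].
T is on the right of Y, so right-multiply by T⁻¹: Y = (Q − L)T⁻¹.
det T = -8; the adjugate gives T⁻¹ = [[1/2, 3/4], [1/2, 1/2]].
Y = (Q − L)T⁻¹ = [[-1, 3]].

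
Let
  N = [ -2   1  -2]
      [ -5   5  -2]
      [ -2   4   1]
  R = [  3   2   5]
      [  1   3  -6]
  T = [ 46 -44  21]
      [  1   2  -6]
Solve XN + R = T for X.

X = [[-5, -5, -4], [-3, 2, -2]]

XN = T − R = [[43, -46, 16], [0, -1, 0]].
N is on the right of X, so right-multiply by N⁻¹: X = (T − R)N⁻¹.
det N = 3; the adjugate gives N⁻¹ = [[13/3, -3, 8/3], [3, -2, 2], [-10/3, 2, -5/3]].
X = (T − R)N⁻¹ = [[-5, -5, -4], [-3, 2, -2]].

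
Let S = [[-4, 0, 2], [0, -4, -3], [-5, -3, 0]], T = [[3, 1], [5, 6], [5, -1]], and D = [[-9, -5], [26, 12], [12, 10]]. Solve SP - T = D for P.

P = [[-1, 0], [-4, -3], [-5, -2]]

SP = D + T = [[-6, -4], [31, 18], [17, 9]].
Since S multiplies P on the left, P = S⁻¹(D + T).
det S = -4; the adjugate gives S⁻¹ = [[9/4, 3/2, -2], [-15/4, -5/2, 3], [5, 3, -4]].
P = S⁻¹(D + T) = [[-1, 0], [-4, -3], [-5, -2]].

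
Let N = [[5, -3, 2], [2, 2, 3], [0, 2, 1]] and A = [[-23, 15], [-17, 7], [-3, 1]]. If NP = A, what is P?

P = [[-2, 4], [1, 1], [-5, -1]]

Left-multiplying both sides by N⁻¹ gives P = N⁻¹A.
det N = -6; the adjugate gives N⁻¹ = [[2/3, -7/6, 13/6], [1/3, -5/6, 11/6], [-2/3, 5/3, -8/3]].
P = N⁻¹A = [[2/3, -7/6, 13/6], [1/3, -5/6, 11/6], [-2/3, 5/3, -8/3]] · [[-23, 15], [-17, 7], [-3, 1]] = [[-2, 4], [1, 1], [-5, -1]].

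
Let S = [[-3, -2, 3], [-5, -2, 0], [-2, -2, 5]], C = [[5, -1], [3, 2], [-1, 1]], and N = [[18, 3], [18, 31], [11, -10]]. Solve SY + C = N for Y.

Y = [[-1, -5], [-5, -2], [0, -5]]

SY = N − C = [[13, 4], [15, 29], [12, -11]].
Since S multiplies Y on the left, Y = S⁻¹(N − C).
det S = -2, so S⁻¹ = [[5, -2, -3], [-25/2, 9/2, 15/2], [-3, 1, 2]].
Y = S⁻¹(N − C) = [[-1, -5], [-5, -2], [0, -5]].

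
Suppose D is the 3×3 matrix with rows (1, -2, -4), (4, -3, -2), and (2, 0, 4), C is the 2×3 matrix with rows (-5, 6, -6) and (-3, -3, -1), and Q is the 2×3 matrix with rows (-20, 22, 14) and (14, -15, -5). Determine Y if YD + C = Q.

Y = [[-5, -2, -1], [3, 2, 3]]

YD = Q − C = [[-15, 16, 20], [17, -12, -4]].
Since D sits to the right of Y, Y = (Q − C)D⁻¹.
det D = 4; the adjugate gives D⁻¹ = [[-3, 2, -2], [-5, 3, -7/2], [3/2, -1, 5/4]].
Y = (Q − C)D⁻¹ = [[-5, -2, -1], [3, 2, 3]].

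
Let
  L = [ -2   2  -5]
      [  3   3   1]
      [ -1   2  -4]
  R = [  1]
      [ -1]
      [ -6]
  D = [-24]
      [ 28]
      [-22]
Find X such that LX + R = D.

X = [[4], [4], [5]]

LX = D − R = [[-25], [29], [-16]].
Since L multiplies X on the left, X = L⁻¹(D − R).
L has determinant 5; L⁻¹ = [[-14/5, -2/5, 17/5], [11/5, 3/5, -13/5], [9/5, 2/5, -12/5]].
X = L⁻¹(D − R) = [[4], [4], [5]].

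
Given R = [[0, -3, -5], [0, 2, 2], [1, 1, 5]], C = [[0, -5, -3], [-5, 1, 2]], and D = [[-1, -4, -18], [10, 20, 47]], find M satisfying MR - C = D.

M = [[4, 2, -1], [-4, 2, 5]]

MR = D + C = [[-1, -9, -21], [5, 21, 49]].
R is on the right of M, so right-multiply by R⁻¹: M = (D + C)R⁻¹.
det R = 4, so R⁻¹ = [[2, 5/2, 1], [1/2, 5/4, 0], [-1/2, -3/4, 0]].
M = (D + C)R⁻¹ = [[4, 2, -1], [-4, 2, 5]].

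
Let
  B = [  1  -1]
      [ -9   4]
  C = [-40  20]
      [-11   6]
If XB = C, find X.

Since B sits to the right of X, X = CB⁻¹.
det B = -5, so B⁻¹ = [[-4/5, -1/5], [-9/5, -1/5]].
X = CB⁻¹ = [[-40, 20], [-11, 6]] · [[-4/5, -1/5], [-9/5, -1/5]] = [[-4, 4], [-2, 1]].

X = [[-4, 4], [-2, 1]]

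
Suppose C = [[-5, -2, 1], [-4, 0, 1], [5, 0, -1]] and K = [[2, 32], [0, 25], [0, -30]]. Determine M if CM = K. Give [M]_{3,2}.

C is on the left of M, so left-multiply by C⁻¹: M = C⁻¹K.
C has determinant -2; C⁻¹ = [[0, 1, 1], [-1/2, 0, -1/2], [0, 5, 4]].
M = C⁻¹K = [[0, 1, 1], [-1/2, 0, -1/2], [0, 5, 4]] · [[2, 32], [0, 25], [0, -30]] = [[0, -5], [-1, -1], [0, 5]].

5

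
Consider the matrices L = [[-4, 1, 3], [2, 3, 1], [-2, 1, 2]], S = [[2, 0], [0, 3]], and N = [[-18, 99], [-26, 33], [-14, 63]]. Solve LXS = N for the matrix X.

X = [[1, -4], [-5, 5], [0, 4]]

Left-multiply by L⁻¹ and right-multiply by S⁻¹: X = L⁻¹NS⁻¹.
det L = -2, so L⁻¹ = [[-5/2, -1/2, 4], [3, 1, -5], [-4, -1, 7]].
S has determinant 6; S⁻¹ = [[1/2, 0], [0, 1/3]].
L⁻¹N = [[2, -12], [-10, 15], [0, 12]].
X = (L⁻¹N)S⁻¹ = [[1, -4], [-5, 5], [0, 4]].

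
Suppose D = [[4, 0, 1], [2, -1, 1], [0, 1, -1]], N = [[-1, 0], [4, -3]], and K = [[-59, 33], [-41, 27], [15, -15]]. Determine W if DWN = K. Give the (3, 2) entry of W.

Left-multiply by D⁻¹ and right-multiply by N⁻¹: W = D⁻¹KN⁻¹.
D has determinant 2; D⁻¹ = [[0, 1/2, 1/2], [1, -2, -1], [1, -2, -2]].
det N = 3, so N⁻¹ = [[-1, 0], [-4/3, -1/3]].
D⁻¹K = [[-13, 6], [8, -6], [-7, 9]].
W = (D⁻¹K)N⁻¹ = [[5, -2], [0, 2], [-5, -3]].

-3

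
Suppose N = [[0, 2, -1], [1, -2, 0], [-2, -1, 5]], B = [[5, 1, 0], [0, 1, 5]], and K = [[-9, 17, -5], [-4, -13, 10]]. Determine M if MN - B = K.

MN = K + B = [[-4, 18, -5], [-4, -12, 15]].
Since N sits to the right of M, M = (K + B)N⁻¹.
det N = -5, so N⁻¹ = [[2, 9/5, 2/5], [1, 2/5, 1/5], [1, 4/5, 2/5]].
M = (K + B)N⁻¹ = [[5, -4, 0], [-5, 0, 2]].

M = [[5, -4, 0], [-5, 0, 2]]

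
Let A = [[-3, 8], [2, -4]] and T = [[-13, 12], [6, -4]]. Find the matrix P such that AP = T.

P = [[-1, 4], [-2, 3]]

A is on the left of P, so left-multiply by A⁻¹: P = A⁻¹T.
det A = -4, so A⁻¹ = [[1, 2], [1/2, 3/4]].
P = A⁻¹T = [[1, 2], [1/2, 3/4]] · [[-13, 12], [6, -4]] = [[-1, 4], [-2, 3]].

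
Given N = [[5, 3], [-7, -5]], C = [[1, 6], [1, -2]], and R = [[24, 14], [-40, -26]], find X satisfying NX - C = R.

X = [[2, 4], [5, 0]]

NX = R + C = [[25, 20], [-39, -28]].
Left-multiplying both sides by N⁻¹ gives X = N⁻¹(R + C).
det N = -4; the adjugate gives N⁻¹ = [[5/4, 3/4], [-7/4, -5/4]].
X = N⁻¹(R + C) = [[2, 4], [5, 0]].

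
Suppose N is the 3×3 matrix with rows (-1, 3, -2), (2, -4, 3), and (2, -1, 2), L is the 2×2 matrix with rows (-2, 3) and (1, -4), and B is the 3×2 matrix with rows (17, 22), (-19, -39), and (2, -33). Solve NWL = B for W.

Isolating W: multiply by N⁻¹ from the left and L⁻¹ from the right, so W = N⁻¹BL⁻¹.
N has determinant -1; N⁻¹ = [[5, 4, -1], [-2, -2, 1], [-6, -5, 2]].
L has determinant 5; L⁻¹ = [[-4/5, -3/5], [-1/5, -2/5]].
N⁻¹B = [[7, -13], [6, 1], [-3, -3]].
W = (N⁻¹B)L⁻¹ = [[-3, 1], [-5, -4], [3, 3]].

W = [[-3, 1], [-5, -4], [3, 3]]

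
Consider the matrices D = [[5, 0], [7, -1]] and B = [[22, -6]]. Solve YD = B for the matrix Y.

Y = [[-4, 6]]

Right-multiplying both sides by D⁻¹ gives Y = BD⁻¹.
det D = -5; the adjugate gives D⁻¹ = [[1/5, 0], [7/5, -1]].
Y = BD⁻¹ = [[22, -6]] · [[1/5, 0], [7/5, -1]] = [[-4, 6]].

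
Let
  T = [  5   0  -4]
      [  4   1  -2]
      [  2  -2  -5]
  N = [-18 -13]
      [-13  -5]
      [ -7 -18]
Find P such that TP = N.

T is on the left of P, so left-multiply by T⁻¹: P = T⁻¹N.
det T = -5; the adjugate gives T⁻¹ = [[9/5, -8/5, -4/5], [-16/5, 17/5, 6/5], [2, -2, -1]].
P = T⁻¹N = [[9/5, -8/5, -4/5], [-16/5, 17/5, 6/5], [2, -2, -1]] · [[-18, -13], [-13, -5], [-7, -18]] = [[-6, -1], [5, 3], [-3, 2]].

P = [[-6, -1], [5, 3], [-3, 2]]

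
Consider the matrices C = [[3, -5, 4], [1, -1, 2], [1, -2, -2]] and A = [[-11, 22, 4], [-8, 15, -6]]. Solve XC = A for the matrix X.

X = [[-3, 3, -5], [-3, 2, -1]]

Since C sits to the right of X, X = AC⁻¹.
det C = -6; the adjugate gives C⁻¹ = [[-1, 3, 1], [-2/3, 5/3, 1/3], [1/6, -1/6, -1/3]].
X = AC⁻¹ = [[-11, 22, 4], [-8, 15, -6]] · [[-1, 3, 1], [-2/3, 5/3, 1/3], [1/6, -1/6, -1/3]] = [[-3, 3, -5], [-3, 2, -1]].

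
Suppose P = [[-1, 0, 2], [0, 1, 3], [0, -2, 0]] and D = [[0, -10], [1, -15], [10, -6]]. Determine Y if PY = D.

Since P multiplies Y on the left, Y = P⁻¹D.
det P = -6; the adjugate gives P⁻¹ = [[-1, 2/3, 1/3], [0, 0, -1/2], [0, 1/3, 1/6]].
Y = P⁻¹D = [[-1, 2/3, 1/3], [0, 0, -1/2], [0, 1/3, 1/6]] · [[0, -10], [1, -15], [10, -6]] = [[4, -2], [-5, 3], [2, -6]].

Y = [[4, -2], [-5, 3], [2, -6]]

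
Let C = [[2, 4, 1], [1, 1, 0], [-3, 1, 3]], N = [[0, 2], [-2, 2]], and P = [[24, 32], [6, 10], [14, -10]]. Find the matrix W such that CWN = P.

W = [[3, -2], [5, -1], [2, -4]]

W = C⁻¹PN⁻¹ (apply C⁻¹ on the left and N⁻¹ on the right).
C has determinant -2; C⁻¹ = [[-3/2, 11/2, 1/2], [3/2, -9/2, -1/2], [-2, 7, 1]].
det N = 4; the adjugate gives N⁻¹ = [[1/2, -1/2], [1/2, 0]].
C⁻¹P = [[4, 2], [2, 8], [8, -4]].
W = (C⁻¹P)N⁻¹ = [[3, -2], [5, -1], [2, -4]].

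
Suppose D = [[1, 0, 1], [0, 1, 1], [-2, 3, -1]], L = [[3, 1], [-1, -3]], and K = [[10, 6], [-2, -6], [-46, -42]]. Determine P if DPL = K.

P = D⁻¹KL⁻¹ (apply D⁻¹ on the left and L⁻¹ on the right).
det D = -2, so D⁻¹ = [[2, -3/2, 1/2], [1, -1/2, 1/2], [-1, 3/2, -1/2]].
det L = -8, so L⁻¹ = [[3/8, 1/8], [-1/8, -3/8]].
D⁻¹K = [[0, 0], [-12, -12], [10, 6]].
P = (D⁻¹K)L⁻¹ = [[0, 0], [-3, 3], [3, -1]].

P = [[0, 0], [-3, 3], [3, -1]]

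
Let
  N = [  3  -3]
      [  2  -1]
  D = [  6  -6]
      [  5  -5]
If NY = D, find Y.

N is on the left of Y, so left-multiply by N⁻¹: Y = N⁻¹D.
det N = 3; the adjugate gives N⁻¹ = [[-1/3, 1], [-2/3, 1]].
Y = N⁻¹D = [[-1/3, 1], [-2/3, 1]] · [[6, -6], [5, -5]] = [[3, -3], [1, -1]].

Y = [[3, -3], [1, -1]]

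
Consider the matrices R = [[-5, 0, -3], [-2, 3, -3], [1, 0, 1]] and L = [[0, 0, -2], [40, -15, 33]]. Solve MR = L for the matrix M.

M = [[-1, 0, -5], [-6, -5, 0]]

Since R sits to the right of M, M = LR⁻¹.
R has determinant -6; R⁻¹ = [[-1/2, 0, -3/2], [1/6, 1/3, 3/2], [1/2, 0, 5/2]].
M = LR⁻¹ = [[0, 0, -2], [40, -15, 33]] · [[-1/2, 0, -3/2], [1/6, 1/3, 3/2], [1/2, 0, 5/2]] = [[-1, 0, -5], [-6, -5, 0]].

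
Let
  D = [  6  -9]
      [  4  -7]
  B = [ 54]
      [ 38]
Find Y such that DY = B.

Since D multiplies Y on the left, Y = D⁻¹B.
det D = -6, so D⁻¹ = [[7/6, -3/2], [2/3, -1]].
Y = D⁻¹B = [[7/6, -3/2], [2/3, -1]] · [[54], [38]] = [[6], [-2]].

Y = [[6], [-2]]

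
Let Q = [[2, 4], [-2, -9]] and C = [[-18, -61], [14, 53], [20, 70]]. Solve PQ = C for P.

Right-multiplying both sides by Q⁻¹ gives P = CQ⁻¹.
det Q = -10, so Q⁻¹ = [[9/10, 2/5], [-1/5, -1/5]].
P = CQ⁻¹ = [[-18, -61], [14, 53], [20, 70]] · [[9/10, 2/5], [-1/5, -1/5]] = [[-4, 5], [2, -5], [4, -6]].

P = [[-4, 5], [2, -5], [4, -6]]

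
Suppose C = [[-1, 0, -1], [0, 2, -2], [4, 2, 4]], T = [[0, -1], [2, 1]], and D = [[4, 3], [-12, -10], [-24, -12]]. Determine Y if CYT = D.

Isolating Y: multiply by C⁻¹ from the left and T⁻¹ from the right, so Y = C⁻¹DT⁻¹.
det C = -4; the adjugate gives C⁻¹ = [[-3, 1/2, -1/2], [2, 0, 1/2], [2, -1/2, 1/2]].
det T = 2, so T⁻¹ = [[1/2, 1/2], [-1, 0]].
C⁻¹D = [[-6, -8], [-4, 0], [2, 5]].
Y = (C⁻¹D)T⁻¹ = [[5, -3], [-2, -2], [-4, 1]].

Y = [[5, -3], [-2, -2], [-4, 1]]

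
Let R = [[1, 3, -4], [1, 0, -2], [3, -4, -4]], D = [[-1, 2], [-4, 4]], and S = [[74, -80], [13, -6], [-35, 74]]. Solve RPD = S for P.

P = [[5, 1], [-5, -2], [-1, 3]]

Left-multiply by R⁻¹ and right-multiply by D⁻¹: P = R⁻¹SD⁻¹.
R has determinant 2; R⁻¹ = [[-4, 14, -3], [-1, 4, -1], [-2, 13/2, -3/2]].
det D = 4, so D⁻¹ = [[1, -1/2], [1, -1/4]].
R⁻¹S = [[-9, 14], [13, -18], [-11, 10]].
P = (R⁻¹S)D⁻¹ = [[5, 1], [-5, -2], [-1, 3]].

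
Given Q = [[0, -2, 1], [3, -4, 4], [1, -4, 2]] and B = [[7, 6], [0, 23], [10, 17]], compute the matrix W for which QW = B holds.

Q is on the left of W, so left-multiply by Q⁻¹: W = Q⁻¹B.
det Q = -4, so Q⁻¹ = [[-2, 0, 1], [1/2, 1/4, -3/4], [2, 1/2, -3/2]].
W = Q⁻¹B = [[-2, 0, 1], [1/2, 1/4, -3/4], [2, 1/2, -3/2]] · [[7, 6], [0, 23], [10, 17]] = [[-4, 5], [-4, -4], [-1, -2]].

W = [[-4, 5], [-4, -4], [-1, -2]]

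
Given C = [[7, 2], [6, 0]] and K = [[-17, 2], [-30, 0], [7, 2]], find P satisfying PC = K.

C is on the right of P, so right-multiply by C⁻¹: P = KC⁻¹.
det C = -12; the adjugate gives C⁻¹ = [[0, 1/6], [1/2, -7/12]].
P = KC⁻¹ = [[-17, 2], [-30, 0], [7, 2]] · [[0, 1/6], [1/2, -7/12]] = [[1, -4], [0, -5], [1, 0]].

P = [[1, -4], [0, -5], [1, 0]]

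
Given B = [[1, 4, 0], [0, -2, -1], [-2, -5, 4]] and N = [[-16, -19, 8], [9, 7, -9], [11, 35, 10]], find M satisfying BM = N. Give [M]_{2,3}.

2

B is on the left of M, so left-multiply by B⁻¹: M = B⁻¹N.
B has determinant -5; B⁻¹ = [[13/5, 16/5, 4/5], [-2/5, -4/5, -1/5], [4/5, 3/5, 2/5]].
M = B⁻¹N = [[13/5, 16/5, 4/5], [-2/5, -4/5, -1/5], [4/5, 3/5, 2/5]] · [[-16, -19, 8], [9, 7, -9], [11, 35, 10]] = [[-4, 1, 0], [-3, -5, 2], [-3, 3, 5]].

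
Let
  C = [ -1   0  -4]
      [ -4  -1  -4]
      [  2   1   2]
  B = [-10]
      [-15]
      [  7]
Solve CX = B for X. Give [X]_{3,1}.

2

Since C multiplies X on the left, X = C⁻¹B.
det C = 6, so C⁻¹ = [[1/3, -2/3, -2/3], [0, 1, 2], [-1/3, 1/6, 1/6]].
X = C⁻¹B = [[1/3, -2/3, -2/3], [0, 1, 2], [-1/3, 1/6, 1/6]] · [[-10], [-15], [7]] = [[2], [-1], [2]].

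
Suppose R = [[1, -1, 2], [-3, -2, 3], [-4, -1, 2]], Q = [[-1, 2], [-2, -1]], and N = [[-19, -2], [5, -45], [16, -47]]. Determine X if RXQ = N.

X = R⁻¹NQ⁻¹ (apply R⁻¹ on the left and Q⁻¹ on the right).
det R = -5, so R⁻¹ = [[1/5, 0, -1/5], [6/5, -2, 9/5], [1, -1, 1]].
Q has determinant 5; Q⁻¹ = [[-1/5, -2/5], [2/5, -1/5]].
R⁻¹N = [[-7, 9], [-4, 3], [-8, -4]].
X = (R⁻¹N)Q⁻¹ = [[5, 1], [2, 1], [0, 4]].

X = [[5, 1], [2, 1], [0, 4]]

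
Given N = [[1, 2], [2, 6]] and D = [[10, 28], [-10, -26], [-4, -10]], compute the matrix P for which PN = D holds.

P = [[2, 4], [-4, -3], [-2, -1]]

N is on the right of P, so right-multiply by N⁻¹: P = DN⁻¹.
det N = 2; the adjugate gives N⁻¹ = [[3, -1], [-1, 1/2]].
P = DN⁻¹ = [[10, 28], [-10, -26], [-4, -10]] · [[3, -1], [-1, 1/2]] = [[2, 4], [-4, -3], [-2, -1]].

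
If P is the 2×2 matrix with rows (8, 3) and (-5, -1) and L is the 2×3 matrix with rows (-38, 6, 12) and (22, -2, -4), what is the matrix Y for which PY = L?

P is on the left of Y, so left-multiply by P⁻¹: Y = P⁻¹L.
P has determinant 7; P⁻¹ = [[-1/7, -3/7], [5/7, 8/7]].
Y = P⁻¹L = [[-1/7, -3/7], [5/7, 8/7]] · [[-38, 6, 12], [22, -2, -4]] = [[-4, 0, 0], [-2, 2, 4]].

Y = [[-4, 0, 0], [-2, 2, 4]]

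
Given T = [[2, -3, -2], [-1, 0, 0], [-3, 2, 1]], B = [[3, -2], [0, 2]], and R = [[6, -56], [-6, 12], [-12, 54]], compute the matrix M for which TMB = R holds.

M = [[2, -4], [2, 4], [-2, 3]]

Left-multiply by T⁻¹ and right-multiply by B⁻¹: M = T⁻¹RB⁻¹.
det T = 1, so T⁻¹ = [[0, -1, 0], [1, -4, 2], [-2, 5, -3]].
det B = 6; the adjugate gives B⁻¹ = [[1/3, 1/3], [0, 1/2]].
T⁻¹R = [[6, -12], [6, 4], [-6, 10]].
M = (T⁻¹R)B⁻¹ = [[2, -4], [2, 4], [-2, 3]].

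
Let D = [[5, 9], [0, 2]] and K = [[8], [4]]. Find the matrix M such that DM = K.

M = [[-2], [2]]

D is on the left of M, so left-multiply by D⁻¹: M = D⁻¹K.
det D = 10, so D⁻¹ = [[1/5, -9/10], [0, 1/2]].
M = D⁻¹K = [[1/5, -9/10], [0, 1/2]] · [[8], [4]] = [[-2], [2]].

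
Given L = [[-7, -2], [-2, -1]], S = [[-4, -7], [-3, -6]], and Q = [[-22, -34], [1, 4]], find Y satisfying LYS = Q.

Y = [[-2, 0], [2, 3]]

Left-multiply by L⁻¹ and right-multiply by S⁻¹: Y = L⁻¹QS⁻¹.
det L = 3, so L⁻¹ = [[-1/3, 2/3], [2/3, -7/3]].
det S = 3; the adjugate gives S⁻¹ = [[-2, 7/3], [1, -4/3]].
L⁻¹Q = [[8, 14], [-17, -32]].
Y = (L⁻¹Q)S⁻¹ = [[-2, 0], [2, 3]].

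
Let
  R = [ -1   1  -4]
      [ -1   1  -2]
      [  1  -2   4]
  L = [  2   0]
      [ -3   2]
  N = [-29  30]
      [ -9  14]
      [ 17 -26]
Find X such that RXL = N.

X = [[-1, -1], [3, -2], [-1, -4]]

X = R⁻¹NL⁻¹ (apply R⁻¹ on the left and L⁻¹ on the right).
det R = -2, so R⁻¹ = [[0, -2, -1], [-1, 0, -1], [-1/2, 1/2, 0]].
L has determinant 4; L⁻¹ = [[1/2, 0], [3/4, 1/2]].
R⁻¹N = [[1, -2], [12, -4], [10, -8]].
X = (R⁻¹N)L⁻¹ = [[-1, -1], [3, -2], [-1, -4]].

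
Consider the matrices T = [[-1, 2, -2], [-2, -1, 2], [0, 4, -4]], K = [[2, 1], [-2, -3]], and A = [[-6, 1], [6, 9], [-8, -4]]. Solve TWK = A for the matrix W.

W = [[3, 2], [4, 1], [5, 1]]

Isolating W: multiply by T⁻¹ from the left and K⁻¹ from the right, so W = T⁻¹AK⁻¹.
T has determinant 4; T⁻¹ = [[-1, 0, 1/2], [-2, 1, 3/2], [-2, 1, 5/4]].
det K = -4; the adjugate gives K⁻¹ = [[3/4, 1/4], [-1/2, -1/2]].
T⁻¹A = [[2, -3], [6, 1], [8, 2]].
W = (T⁻¹A)K⁻¹ = [[3, 2], [4, 1], [5, 1]].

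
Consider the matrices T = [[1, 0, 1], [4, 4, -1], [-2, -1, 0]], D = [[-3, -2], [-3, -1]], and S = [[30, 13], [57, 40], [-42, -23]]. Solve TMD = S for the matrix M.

Left-multiply by T⁻¹ and right-multiply by D⁻¹: M = T⁻¹SD⁻¹.
det T = 3; the adjugate gives T⁻¹ = [[-1/3, -1/3, -4/3], [2/3, 2/3, 5/3], [4/3, 1/3, 4/3]].
D has determinant -3; D⁻¹ = [[1/3, -2/3], [-1, 1]].
T⁻¹S = [[27, 13], [-12, -3], [3, 0]].
M = (T⁻¹S)D⁻¹ = [[-4, -5], [-1, 5], [1, -2]].

M = [[-4, -5], [-1, 5], [1, -2]]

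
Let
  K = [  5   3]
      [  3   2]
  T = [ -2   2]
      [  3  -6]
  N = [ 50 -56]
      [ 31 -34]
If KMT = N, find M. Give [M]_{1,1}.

-2

Isolating M: multiply by K⁻¹ from the left and T⁻¹ from the right, so M = K⁻¹NT⁻¹.
K has determinant 1; K⁻¹ = [[2, -3], [-3, 5]].
det T = 6, so T⁻¹ = [[-1, -1/3], [-1/2, -1/3]].
K⁻¹N = [[7, -10], [5, -2]].
M = (K⁻¹N)T⁻¹ = [[-2, 1], [-4, -1]].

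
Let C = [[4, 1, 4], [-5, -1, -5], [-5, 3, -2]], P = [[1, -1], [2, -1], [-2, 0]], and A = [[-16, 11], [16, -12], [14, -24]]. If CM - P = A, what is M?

CM = A + P = [[-15, 10], [18, -13], [12, -24]].
Left-multiplying both sides by C⁻¹ gives M = C⁻¹(A + P).
det C = 3; the adjugate gives C⁻¹ = [[17/3, 14/3, -1/3], [5, 4, 0], [-20/3, -17/3, 1/3]].
M = C⁻¹(A + P) = [[-5, 4], [-3, -2], [2, -1]].

M = [[-5, 4], [-3, -2], [2, -1]]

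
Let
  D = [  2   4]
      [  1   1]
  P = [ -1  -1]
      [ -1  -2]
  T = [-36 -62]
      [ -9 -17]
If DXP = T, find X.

X = [[-3, 3], [4, 5]]

Isolating X: multiply by D⁻¹ from the left and P⁻¹ from the right, so X = D⁻¹TP⁻¹.
D has determinant -2; D⁻¹ = [[-1/2, 2], [1/2, -1]].
det P = 1, so P⁻¹ = [[-2, 1], [1, -1]].
D⁻¹T = [[0, -3], [-9, -14]].
X = (D⁻¹T)P⁻¹ = [[-3, 3], [4, 5]].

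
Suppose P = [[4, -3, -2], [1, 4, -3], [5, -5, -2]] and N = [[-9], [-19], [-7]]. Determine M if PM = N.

P is on the left of M, so left-multiply by P⁻¹: M = P⁻¹N.
P has determinant -3; P⁻¹ = [[23/3, -4/3, -17/3], [13/3, -2/3, -10/3], [25/3, -5/3, -19/3]].
M = P⁻¹N = [[23/3, -4/3, -17/3], [13/3, -2/3, -10/3], [25/3, -5/3, -19/3]] · [[-9], [-19], [-7]] = [[-4], [-3], [1]].

M = [[-4], [-3], [1]]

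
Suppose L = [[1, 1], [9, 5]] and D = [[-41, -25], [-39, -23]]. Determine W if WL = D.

Right-multiplying both sides by L⁻¹ gives W = DL⁻¹.
det L = -4; the adjugate gives L⁻¹ = [[-5/4, 1/4], [9/4, -1/4]].
W = DL⁻¹ = [[-41, -25], [-39, -23]] · [[-5/4, 1/4], [9/4, -1/4]] = [[-5, -4], [-3, -4]].

W = [[-5, -4], [-3, -4]]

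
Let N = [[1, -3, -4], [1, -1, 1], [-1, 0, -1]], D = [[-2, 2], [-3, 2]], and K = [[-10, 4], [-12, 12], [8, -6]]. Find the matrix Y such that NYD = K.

Left-multiply by N⁻¹ and right-multiply by D⁻¹: Y = N⁻¹KD⁻¹.
N has determinant 5; N⁻¹ = [[1/5, -3/5, -7/5], [0, -1, -1], [-1/5, 3/5, 2/5]].
det D = 2; the adjugate gives D⁻¹ = [[1, -1], [3/2, -1]].
N⁻¹K = [[-6, 2], [4, -6], [-2, 4]].
Y = (N⁻¹K)D⁻¹ = [[-3, 4], [-5, 2], [4, -2]].

Y = [[-3, 4], [-5, 2], [4, -2]]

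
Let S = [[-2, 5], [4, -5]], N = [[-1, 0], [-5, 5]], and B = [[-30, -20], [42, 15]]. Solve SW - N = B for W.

W = [[3, 0], [-5, -4]]

SW = B + N = [[-31, -20], [37, 20]].
Since S multiplies W on the left, W = S⁻¹(B + N).
S has determinant -10; S⁻¹ = [[1/2, 1/2], [2/5, 1/5]].
W = S⁻¹(B + N) = [[3, 0], [-5, -4]].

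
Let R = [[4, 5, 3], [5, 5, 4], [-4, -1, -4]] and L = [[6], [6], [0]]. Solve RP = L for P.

Since R multiplies P on the left, P = R⁻¹L.
det R = 1; the adjugate gives R⁻¹ = [[-16, 17, 5], [4, -4, -1], [15, -16, -5]].
P = R⁻¹L = [[-16, 17, 5], [4, -4, -1], [15, -16, -5]] · [[6], [6], [0]] = [[6], [0], [-6]].

P = [[6], [0], [-6]]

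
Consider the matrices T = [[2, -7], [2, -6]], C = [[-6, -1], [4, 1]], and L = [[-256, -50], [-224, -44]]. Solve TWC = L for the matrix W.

W = [[0, -4], [-4, 2]]

Isolating W: multiply by T⁻¹ from the left and C⁻¹ from the right, so W = T⁻¹LC⁻¹.
T has determinant 2; T⁻¹ = [[-3, 7/2], [-1, 1]].
C has determinant -2; C⁻¹ = [[-1/2, -1/2], [2, 3]].
T⁻¹L = [[-16, -4], [32, 6]].
W = (T⁻¹L)C⁻¹ = [[0, -4], [-4, 2]].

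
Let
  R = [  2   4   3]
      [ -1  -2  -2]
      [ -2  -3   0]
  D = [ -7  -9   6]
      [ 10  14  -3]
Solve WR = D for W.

W = [[0, -3, 5], [-1, 0, -6]]

Right-multiplying both sides by R⁻¹ gives W = DR⁻¹.
det R = 1, so R⁻¹ = [[-6, -9, -2], [4, 6, 1], [-1, -2, 0]].
W = DR⁻¹ = [[-7, -9, 6], [10, 14, -3]] · [[-6, -9, -2], [4, 6, 1], [-1, -2, 0]] = [[0, -3, 5], [-1, 0, -6]].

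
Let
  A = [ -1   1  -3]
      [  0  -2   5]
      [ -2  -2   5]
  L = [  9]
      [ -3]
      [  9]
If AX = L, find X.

A is on the left of X, so left-multiply by A⁻¹: X = A⁻¹L.
A has determinant 2; A⁻¹ = [[0, 1/2, -1/2], [-5, -11/2, 5/2], [-2, -2, 1]].
X = A⁻¹L = [[0, 1/2, -1/2], [-5, -11/2, 5/2], [-2, -2, 1]] · [[9], [-3], [9]] = [[-6], [-6], [-3]].

X = [[-6], [-6], [-3]]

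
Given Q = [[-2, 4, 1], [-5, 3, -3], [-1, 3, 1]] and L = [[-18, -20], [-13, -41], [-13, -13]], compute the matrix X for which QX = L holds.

X = [[2, 1], [-3, -6], [-2, 6]]

Q is on the left of X, so left-multiply by Q⁻¹: X = Q⁻¹L.
det Q = -4, so Q⁻¹ = [[-3, 1/4, 15/4], [-2, 1/4, 11/4], [3, -1/2, -7/2]].
X = Q⁻¹L = [[-3, 1/4, 15/4], [-2, 1/4, 11/4], [3, -1/2, -7/2]] · [[-18, -20], [-13, -41], [-13, -13]] = [[2, 1], [-3, -6], [-2, 6]].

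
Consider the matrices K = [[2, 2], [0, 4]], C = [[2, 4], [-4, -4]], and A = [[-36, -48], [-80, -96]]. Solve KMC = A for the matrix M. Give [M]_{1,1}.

-1

Left-multiply by K⁻¹ and right-multiply by C⁻¹: M = K⁻¹AC⁻¹.
det K = 8, so K⁻¹ = [[1/2, -1/4], [0, 1/4]].
det C = 8; the adjugate gives C⁻¹ = [[-1/2, -1/2], [1/2, 1/4]].
K⁻¹A = [[2, 0], [-20, -24]].
M = (K⁻¹A)C⁻¹ = [[-1, -1], [-2, 4]].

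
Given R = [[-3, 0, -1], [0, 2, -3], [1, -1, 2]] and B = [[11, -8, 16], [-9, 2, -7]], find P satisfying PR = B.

P = [[-3, -3, 2], [1, -2, -6]]

Right-multiplying both sides by R⁻¹ gives P = BR⁻¹.
R has determinant -1; R⁻¹ = [[-1, -1, -2], [3, 5, 9], [2, 3, 6]].
P = BR⁻¹ = [[11, -8, 16], [-9, 2, -7]] · [[-1, -1, -2], [3, 5, 9], [2, 3, 6]] = [[-3, -3, 2], [1, -2, -6]].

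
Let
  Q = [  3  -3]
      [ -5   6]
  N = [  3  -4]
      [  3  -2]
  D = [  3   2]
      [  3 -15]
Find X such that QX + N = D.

QX = D − N = [[0, 6], [0, -13]].
Q is on the left of X, so left-multiply by Q⁻¹: X = Q⁻¹(D − N).
det Q = 3, so Q⁻¹ = [[2, 1], [5/3, 1]].
X = Q⁻¹(D − N) = [[0, -1], [0, -3]].

X = [[0, -1], [0, -3]]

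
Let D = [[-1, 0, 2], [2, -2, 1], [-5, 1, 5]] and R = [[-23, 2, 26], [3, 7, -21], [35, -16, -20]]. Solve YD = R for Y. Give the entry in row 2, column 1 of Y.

D is on the right of Y, so right-multiply by D⁻¹: Y = RD⁻¹.
det D = -5; the adjugate gives D⁻¹ = [[11/5, -2/5, -4/5], [3, -1, -1], [8/5, -1/5, -2/5]].
Y = RD⁻¹ = [[-23, 2, 26], [3, 7, -21], [35, -16, -20]] · [[11/5, -2/5, -4/5], [3, -1, -1], [8/5, -1/5, -2/5]] = [[-3, 2, 6], [-6, -4, -1], [-3, 6, -4]].

-6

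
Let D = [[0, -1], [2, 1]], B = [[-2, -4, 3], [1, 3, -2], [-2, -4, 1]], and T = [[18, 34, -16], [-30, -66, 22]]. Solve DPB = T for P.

P = [[-3, -4, 4], [5, 2, 5]]

Left-multiply by D⁻¹ and right-multiply by B⁻¹: P = D⁻¹TB⁻¹.
det D = 2; the adjugate gives D⁻¹ = [[1/2, 1/2], [-1, 0]].
B has determinant 4; B⁻¹ = [[-5/4, -2, -1/4], [3/4, 1, -1/4], [1/2, 0, -1/2]].
D⁻¹T = [[-6, -16, 3], [-18, -34, 16]].
P = (D⁻¹T)B⁻¹ = [[-3, -4, 4], [5, 2, 5]].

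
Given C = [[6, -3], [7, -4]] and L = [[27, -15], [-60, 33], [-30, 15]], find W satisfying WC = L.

W = [[1, 3], [-3, -6], [-5, 0]]

C is on the right of W, so right-multiply by C⁻¹: W = LC⁻¹.
C has determinant -3; C⁻¹ = [[4/3, -1], [7/3, -2]].
W = LC⁻¹ = [[27, -15], [-60, 33], [-30, 15]] · [[4/3, -1], [7/3, -2]] = [[1, 3], [-3, -6], [-5, 0]].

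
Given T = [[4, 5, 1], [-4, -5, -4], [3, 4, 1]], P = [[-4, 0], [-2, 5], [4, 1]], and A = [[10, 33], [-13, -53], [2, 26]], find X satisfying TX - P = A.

TX = A + P = [[6, 33], [-15, -48], [6, 27]].
Left-multiplying both sides by T⁻¹ gives X = T⁻¹(A + P).
det T = 3, so T⁻¹ = [[11/3, -1/3, -5], [-8/3, 1/3, 4], [-1/3, -1/3, 0]].
X = T⁻¹(A + P) = [[-3, 2], [3, 4], [3, 5]].

X = [[-3, 2], [3, 4], [3, 5]]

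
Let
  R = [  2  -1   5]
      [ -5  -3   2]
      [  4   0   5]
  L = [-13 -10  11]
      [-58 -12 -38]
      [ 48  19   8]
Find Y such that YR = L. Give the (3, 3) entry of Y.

Right-multiplying both sides by R⁻¹ gives Y = LR⁻¹.
R has determinant -3; R⁻¹ = [[5, -5/3, -13/3], [-11, 10/3, 29/3], [-4, 4/3, 11/3]].
Y = LR⁻¹ = [[-13, -10, 11], [-58, -12, -38], [48, 19, 8]] · [[5, -5/3, -13/3], [-11, 10/3, 29/3], [-4, 4/3, 11/3]] = [[1, 3, 0], [-6, 6, -4], [-1, -6, 5]].

5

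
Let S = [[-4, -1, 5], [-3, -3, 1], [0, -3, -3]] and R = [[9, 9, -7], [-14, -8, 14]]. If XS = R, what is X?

X = [[-6, 5, -6], [5, -2, 3]]

Since S sits to the right of X, X = RS⁻¹.
S has determinant 6; S⁻¹ = [[2, -3, 7/3], [-3/2, 2, -11/6], [3/2, -2, 3/2]].
X = RS⁻¹ = [[9, 9, -7], [-14, -8, 14]] · [[2, -3, 7/3], [-3/2, 2, -11/6], [3/2, -2, 3/2]] = [[-6, 5, -6], [5, -2, 3]].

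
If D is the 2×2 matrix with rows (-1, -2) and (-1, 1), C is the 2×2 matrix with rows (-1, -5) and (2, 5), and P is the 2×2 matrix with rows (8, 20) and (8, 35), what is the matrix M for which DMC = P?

M = [[4, -2], [-2, -1]]

Isolating M: multiply by D⁻¹ from the left and C⁻¹ from the right, so M = D⁻¹PC⁻¹.
D has determinant -3; D⁻¹ = [[-1/3, -2/3], [-1/3, 1/3]].
det C = 5; the adjugate gives C⁻¹ = [[1, 1], [-2/5, -1/5]].
D⁻¹P = [[-8, -30], [0, 5]].
M = (D⁻¹P)C⁻¹ = [[4, -2], [-2, -1]].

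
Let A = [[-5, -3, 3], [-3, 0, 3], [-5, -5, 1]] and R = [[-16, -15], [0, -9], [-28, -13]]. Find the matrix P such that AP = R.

A is on the left of P, so left-multiply by A⁻¹: P = A⁻¹R.
A has determinant 6; A⁻¹ = [[5/2, -2, -3/2], [-2, 5/3, 1], [5/2, -5/3, -3/2]].
P = A⁻¹R = [[5/2, -2, -3/2], [-2, 5/3, 1], [5/2, -5/3, -3/2]] · [[-16, -15], [0, -9], [-28, -13]] = [[2, 0], [4, 2], [2, -3]].

P = [[2, 0], [4, 2], [2, -3]]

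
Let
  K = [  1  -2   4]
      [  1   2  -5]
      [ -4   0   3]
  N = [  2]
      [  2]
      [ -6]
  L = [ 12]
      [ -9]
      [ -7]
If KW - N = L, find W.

W = [[4], [-3], [1]]

KW = L + N = [[14], [-7], [-13]].
K is on the left of W, so left-multiply by K⁻¹: W = K⁻¹(L + N).
det K = 4, so K⁻¹ = [[3/2, 3/2, 1/2], [17/4, 19/4, 9/4], [2, 2, 1]].
W = K⁻¹(L + N) = [[4], [-3], [1]].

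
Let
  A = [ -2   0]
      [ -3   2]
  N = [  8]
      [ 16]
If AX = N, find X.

Since A multiplies X on the left, X = A⁻¹N.
A has determinant -4; A⁻¹ = [[-1/2, 0], [-3/4, 1/2]].
X = A⁻¹N = [[-1/2, 0], [-3/4, 1/2]] · [[8], [16]] = [[-4], [2]].

X = [[-4], [2]]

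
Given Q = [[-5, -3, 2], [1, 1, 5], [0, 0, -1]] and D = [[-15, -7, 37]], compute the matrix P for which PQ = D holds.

Q is on the right of P, so right-multiply by Q⁻¹: P = DQ⁻¹.
det Q = 2, so Q⁻¹ = [[-1/2, -3/2, -17/2], [1/2, 5/2, 27/2], [0, 0, -1]].
P = DQ⁻¹ = [[-15, -7, 37]] · [[-1/2, -3/2, -17/2], [1/2, 5/2, 27/2], [0, 0, -1]] = [[4, 5, -4]].

P = [[4, 5, -4]]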